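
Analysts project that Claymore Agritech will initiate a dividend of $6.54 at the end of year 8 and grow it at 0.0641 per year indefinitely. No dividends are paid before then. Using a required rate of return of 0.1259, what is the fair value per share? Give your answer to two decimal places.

Deferred-dividend DDM. At t=7 the remaining stream is a growing perpetuity with first payment D_8 = 6.54.
V_7 = D_8/(r−g) = 6.54/(0.1259−0.0641) = 105.8252
P₀ = V_7/(1+r)^7 = 105.8252/(1+0.1259)^7 = 46.1414

$46.14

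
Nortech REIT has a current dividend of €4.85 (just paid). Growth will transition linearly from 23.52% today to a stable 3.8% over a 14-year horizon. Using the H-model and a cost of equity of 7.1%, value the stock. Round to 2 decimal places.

€355.43

H-model: P₀ = D₀[(1+g_L) + H(g_S−g_L)]/(r−g_L), with H = 14/2 = 7.
P₀ = 4.85 × [(1+0.038) + 7×(0.2352−0.038)] / (0.071−0.038)
   = 4.85 × 2.4184 / 0.033 = 355.4315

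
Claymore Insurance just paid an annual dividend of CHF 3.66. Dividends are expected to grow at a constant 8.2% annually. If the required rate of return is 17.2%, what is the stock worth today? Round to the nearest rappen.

Gordon growth model: P₀ = D₁/(r − g). D₁ = 3.66 × (1 + 0.082) = 3.9601.
P₀ = 3.9601 / (0.172 − 0.082) = 3.9601 / 0.09 = 44.0013

CHF 44.00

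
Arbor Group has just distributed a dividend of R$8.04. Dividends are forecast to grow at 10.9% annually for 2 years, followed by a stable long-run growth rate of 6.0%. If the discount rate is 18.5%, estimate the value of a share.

R$74.28

Two-stage DDM. Project D₁…D_2 at 0.109, terminal growth 0.06, discount at r = 0.185.
D_1 = 8.9164
D_2 = 9.8882
Terminal value at t=2: TV = D_3/(r−g) = 10.4815/(0.185−0.06) = 83.8523
P₀ = 8.9164/(1+0.185)^1 + 9.8882/(1+0.185)^2 + 83.8523/(1+0.185)^2 = 74.2804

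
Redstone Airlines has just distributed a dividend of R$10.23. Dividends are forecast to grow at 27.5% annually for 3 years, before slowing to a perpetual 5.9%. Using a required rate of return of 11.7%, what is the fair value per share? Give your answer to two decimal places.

Two-stage DDM. Project D₁…D_3 at 0.275, terminal growth 0.059, discount at r = 0.117.
D_1 = 13.0433
D_2 = 16.6301
D_3 = 21.2034
Terminal value at t=3: TV = D_4/(r−g) = 22.4544/(0.117−0.059) = 387.1454
P₀ = 13.0433/(1+0.117)^1 + 16.6301/(1+0.117)^2 + 21.2034/(1+0.117)^3 + 387.1454/(1+0.117)^3 = 318.0086

R$318.01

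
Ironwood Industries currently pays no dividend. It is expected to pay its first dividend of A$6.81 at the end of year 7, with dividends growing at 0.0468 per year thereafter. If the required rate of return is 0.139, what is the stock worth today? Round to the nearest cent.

Deferred-dividend DDM. At t=6 the remaining stream is a growing perpetuity with first payment D_7 = 6.81.
V_6 = D_7/(r−g) = 6.81/(0.139−0.0468) = 73.8612
P₀ = V_6/(1+r)^6 = 73.8612/(1+0.139)^6 = 33.8278

A$33.83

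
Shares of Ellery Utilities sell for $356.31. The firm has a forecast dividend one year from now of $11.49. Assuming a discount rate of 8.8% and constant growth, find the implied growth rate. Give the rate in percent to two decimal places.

From P₀ = D₁/(r − g), the implied growth is g = r − D₁/P₀.
g = 0.088 − 11.49/356.31 = 0.088 − 0.03225 = 0.05575

5.58%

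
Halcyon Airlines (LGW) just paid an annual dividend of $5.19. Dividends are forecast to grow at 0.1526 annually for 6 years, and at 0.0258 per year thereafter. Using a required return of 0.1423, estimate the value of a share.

$80.37

Two-stage DDM. Project D₁…D_6 at 0.1526, terminal growth 0.0258, discount at r = 0.1423.
D_1 = 5.9820
D_2 = 6.8948
D_3 = 7.9470
D_4 = 9.1597
D_5 = 10.5575
D_6 = 12.1686
Terminal value at t=6: TV = D_7/(r−g) = 12.4825/(0.1423−0.0258) = 107.1460
P₀ = 5.9820/(1+0.1423)^1 + 6.8948/(1+0.1423)^2 + 7.9470/(1+0.1423)^3 + 9.1597/(1+0.1423)^4 + 10.5575/(1+0.1423)^5 + 12.1686/(1+0.1423)^6 + 107.1460/(1+0.1423)^6 = 80.3652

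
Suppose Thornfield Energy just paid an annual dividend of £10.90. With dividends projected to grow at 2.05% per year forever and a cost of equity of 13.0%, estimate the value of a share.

£101.58

Gordon growth model: P₀ = D₁/(r − g). D₁ = 10.90 × (1 + 0.0205) = 11.1235.
P₀ = 11.1235 / (0.13 − 0.0205) = 11.1235 / 0.1095 = 101.5840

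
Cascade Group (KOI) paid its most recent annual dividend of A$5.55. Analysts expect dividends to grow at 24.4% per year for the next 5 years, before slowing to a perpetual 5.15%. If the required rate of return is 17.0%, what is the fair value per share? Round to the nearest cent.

A$100.40

Two-stage DDM. Project D₁…D_5 at 0.244, terminal growth 0.0515, discount at r = 0.17.
D_1 = 6.9042
D_2 = 8.5888
D_3 = 10.6845
D_4 = 13.2915
D_5 = 16.5346
Terminal value at t=5: TV = D_6/(r−g) = 17.3862/(0.17−0.0515) = 146.7188
P₀ = 6.9042/(1+0.17)^1 + 8.5888/(1+0.17)^2 + 10.6845/(1+0.17)^3 + 13.2915/(1+0.17)^4 + 16.5346/(1+0.17)^5 + 146.7188/(1+0.17)^5 = 100.4011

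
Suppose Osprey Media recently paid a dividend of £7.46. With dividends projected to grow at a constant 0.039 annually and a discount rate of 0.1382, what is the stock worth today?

Gordon growth model: P₀ = D₁/(r − g). D₁ = 7.46 × (1 + 0.039) = 7.7509.
P₀ = 7.7509 / (0.1382 − 0.039) = 7.7509 / 0.0992 = 78.1345

£78.13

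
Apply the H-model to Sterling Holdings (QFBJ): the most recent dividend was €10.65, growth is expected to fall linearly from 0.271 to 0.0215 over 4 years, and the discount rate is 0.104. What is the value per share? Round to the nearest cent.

€196.28

H-model: P₀ = D₀[(1+g_L) + H(g_S−g_L)]/(r−g_L), with H = 4/2 = 2.
P₀ = 10.65 × [(1+0.0215) + 2×(0.271−0.0215)] / (0.104−0.0215)
   = 10.65 × 1.5205 / 0.0825 = 196.2827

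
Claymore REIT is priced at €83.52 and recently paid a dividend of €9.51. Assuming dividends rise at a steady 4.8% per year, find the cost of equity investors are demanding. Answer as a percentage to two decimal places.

Rearranging the constant-growth DDM: r = D₁/P₀ + g.
D₁ = 9.51 × (1 + 0.048) = 9.9665.
r = 9.9665 / 83.52 + 0.048 = 0.11933 + 0.048 = 0.16733

16.73%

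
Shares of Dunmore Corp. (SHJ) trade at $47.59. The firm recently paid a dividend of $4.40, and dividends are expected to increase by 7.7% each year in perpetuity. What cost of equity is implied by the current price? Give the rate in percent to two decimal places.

Rearranging the constant-growth DDM: r = D₁/P₀ + g.
D₁ = 4.40 × (1 + 0.077) = 4.7388.
r = 4.7388 / 47.59 + 0.077 = 0.09958 + 0.077 = 0.17658

17.66%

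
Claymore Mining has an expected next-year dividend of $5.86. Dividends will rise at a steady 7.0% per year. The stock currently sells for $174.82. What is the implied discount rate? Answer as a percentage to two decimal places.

Rearranging the constant-growth DDM: r = D₁/P₀ + g.
r = 5.8600 / 174.82 + 0.07 = 0.03352 + 0.07 = 0.10352

10.35%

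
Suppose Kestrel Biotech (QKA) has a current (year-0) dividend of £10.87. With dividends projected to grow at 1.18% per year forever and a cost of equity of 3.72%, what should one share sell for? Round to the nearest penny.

Gordon growth model: P₀ = D₁/(r − g). D₁ = 10.87 × (1 + 0.0118) = 10.9983.
P₀ = 10.9983 / (0.0372 − 0.0118) = 10.9983 / 0.0254 = 433.0026

£433.00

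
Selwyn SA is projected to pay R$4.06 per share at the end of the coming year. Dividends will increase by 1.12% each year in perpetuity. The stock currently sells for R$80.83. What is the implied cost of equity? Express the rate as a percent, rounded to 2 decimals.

6.14%

Rearranging the constant-growth DDM: r = D₁/P₀ + g.
r = 4.0600 / 80.83 + 0.0112 = 0.05023 + 0.0112 = 0.06143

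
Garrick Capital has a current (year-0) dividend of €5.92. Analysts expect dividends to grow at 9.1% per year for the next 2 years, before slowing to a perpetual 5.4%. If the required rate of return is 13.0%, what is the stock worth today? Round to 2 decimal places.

€87.77

Two-stage DDM. Project D₁…D_2 at 0.091, terminal growth 0.054, discount at r = 0.13.
D_1 = 6.4587
D_2 = 7.0465
Terminal value at t=2: TV = D_3/(r−g) = 7.4270/(0.13−0.054) = 97.7233
P₀ = 6.4587/(1+0.13)^1 + 7.0465/(1+0.13)^2 + 97.7233/(1+0.13)^2 = 87.7658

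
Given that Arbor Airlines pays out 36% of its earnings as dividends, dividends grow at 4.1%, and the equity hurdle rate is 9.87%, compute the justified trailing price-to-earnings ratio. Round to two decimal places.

Justified trailing P/E = b(1+g)/(r−g) = 0.36×(1+0.041)/(0.0987−0.041) = 6.4950

6.49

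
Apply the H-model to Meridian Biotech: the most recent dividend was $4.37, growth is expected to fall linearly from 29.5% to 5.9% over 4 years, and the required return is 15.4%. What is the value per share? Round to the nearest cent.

$70.43

H-model: P₀ = D₀[(1+g_L) + H(g_S−g_L)]/(r−g_L), with H = 4/2 = 2.
P₀ = 4.37 × [(1+0.059) + 2×(0.295−0.059)] / (0.154−0.059)
   = 4.37 × 1.5310 / 0.095 = 70.4260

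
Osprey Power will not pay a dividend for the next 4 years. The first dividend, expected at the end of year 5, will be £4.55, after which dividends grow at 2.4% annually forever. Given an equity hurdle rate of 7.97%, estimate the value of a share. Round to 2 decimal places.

£60.11

Deferred-dividend DDM. At t=4 the remaining stream is a growing perpetuity with first payment D_5 = 4.55.
V_4 = D_5/(r−g) = 4.55/(0.0797−0.024) = 81.6876
P₀ = V_4/(1+r)^4 = 81.6876/(1+0.0797)^4 = 60.1096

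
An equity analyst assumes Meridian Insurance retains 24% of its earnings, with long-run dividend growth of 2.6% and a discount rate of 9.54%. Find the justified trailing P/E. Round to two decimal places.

11.24

Payout ratio b = 1 − 0.24 = 0.76.
Justified trailing P/E = b(1+g)/(r−g) = 0.76×(1+0.026)/(0.0954−0.026) = 11.2357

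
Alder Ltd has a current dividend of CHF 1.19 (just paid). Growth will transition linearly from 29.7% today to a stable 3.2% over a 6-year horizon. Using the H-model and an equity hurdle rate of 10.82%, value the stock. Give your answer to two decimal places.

H-model: P₀ = D₀[(1+g_L) + H(g_S−g_L)]/(r−g_L), with H = 6/2 = 3.
P₀ = 1.19 × [(1+0.032) + 3×(0.297−0.032)] / (0.1082−0.032)
   = 1.19 × 1.8270 / 0.0762 = 28.5319

CHF 28.53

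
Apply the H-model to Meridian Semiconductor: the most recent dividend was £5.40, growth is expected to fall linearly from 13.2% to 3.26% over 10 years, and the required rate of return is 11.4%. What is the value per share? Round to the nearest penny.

H-model: P₀ = D₀[(1+g_L) + H(g_S−g_L)]/(r−g_L), with H = 10/2 = 5.
P₀ = 5.40 × [(1+0.0326) + 5×(0.132−0.0326)] / (0.114−0.0326)
   = 5.40 × 1.5296 / 0.0814 = 101.4722

£101.47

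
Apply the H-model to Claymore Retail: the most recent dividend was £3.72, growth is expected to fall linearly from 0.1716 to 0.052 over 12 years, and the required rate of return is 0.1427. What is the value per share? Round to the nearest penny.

£72.58

H-model: P₀ = D₀[(1+g_L) + H(g_S−g_L)]/(r−g_L), with H = 12/2 = 6.
P₀ = 3.72 × [(1+0.052) + 6×(0.1716−0.052)] / (0.1427−0.052)
   = 3.72 × 1.7696 / 0.0907 = 72.5790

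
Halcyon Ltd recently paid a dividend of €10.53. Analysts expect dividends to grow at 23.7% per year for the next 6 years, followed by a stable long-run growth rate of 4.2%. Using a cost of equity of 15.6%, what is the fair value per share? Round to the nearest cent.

€225.11

Two-stage DDM. Project D₁…D_6 at 0.237, terminal growth 0.042, discount at r = 0.156.
D_1 = 13.0256
D_2 = 16.1127
D_3 = 19.9314
D_4 = 24.6551
D_5 = 30.4984
D_6 = 37.7265
Terminal value at t=6: TV = D_7/(r−g) = 39.3110/(0.156−0.042) = 344.8335
P₀ = 13.0256/(1+0.156)^1 + 16.1127/(1+0.156)^2 + 19.9314/(1+0.156)^3 + 24.6551/(1+0.156)^4 + 30.4984/(1+0.156)^5 + 37.7265/(1+0.156)^6 + 344.8335/(1+0.156)^6 = 225.1143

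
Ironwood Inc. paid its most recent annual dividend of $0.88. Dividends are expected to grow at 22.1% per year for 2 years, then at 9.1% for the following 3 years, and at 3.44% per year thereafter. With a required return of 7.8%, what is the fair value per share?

Three-stage DDM. Project D₁…D_5; terminal Gordon value at t=5 with g = 0.0344; discount at r = 0.078.
D_1 = 1.0745
D_2 = 1.3119
D_3 = 1.4313
D_4 = 1.5616
D_5 = 1.7037
TV_5 = 1.7623/(0.078−0.0344) = 40.4194
P₀ = Σ Dₜ/(1+r)ᵗ + TV_5/(1+r)^5 = 33.3598

$33.36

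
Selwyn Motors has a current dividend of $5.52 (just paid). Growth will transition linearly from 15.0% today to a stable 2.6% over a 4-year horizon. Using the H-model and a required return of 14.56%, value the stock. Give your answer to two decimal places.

H-model: P₀ = D₀[(1+g_L) + H(g_S−g_L)]/(r−g_L), with H = 4/2 = 2.
P₀ = 5.52 × [(1+0.026) + 2×(0.15−0.026)] / (0.1456−0.026)
   = 5.52 × 1.2740 / 0.1196 = 58.8000

$58.80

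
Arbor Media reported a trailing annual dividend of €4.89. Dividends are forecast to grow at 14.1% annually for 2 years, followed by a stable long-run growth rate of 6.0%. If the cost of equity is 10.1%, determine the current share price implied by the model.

Two-stage DDM. Project D₁…D_2 at 0.141, terminal growth 0.06, discount at r = 0.101.
D_1 = 5.5795
D_2 = 6.3662
Terminal value at t=2: TV = D_3/(r−g) = 6.7482/(0.101−0.06) = 164.5895
P₀ = 5.5795/(1+0.101)^1 + 6.3662/(1+0.101)^2 + 164.5895/(1+0.101)^2 = 146.0968

€146.10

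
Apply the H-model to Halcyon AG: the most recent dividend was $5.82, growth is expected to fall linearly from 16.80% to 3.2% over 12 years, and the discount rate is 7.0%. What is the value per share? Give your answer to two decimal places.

H-model: P₀ = D₀[(1+g_L) + H(g_S−g_L)]/(r−g_L), with H = 12/2 = 6.
P₀ = 5.82 × [(1+0.032) + 6×(0.168−0.032)] / (0.07−0.032)
   = 5.82 × 1.8480 / 0.038 = 283.0358

$283.04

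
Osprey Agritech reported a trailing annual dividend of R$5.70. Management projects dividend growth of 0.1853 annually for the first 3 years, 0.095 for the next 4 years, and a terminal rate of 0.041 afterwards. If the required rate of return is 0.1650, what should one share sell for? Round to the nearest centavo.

Three-stage DDM. Project D₁…D_7; terminal Gordon value at t=7 with g = 0.041; discount at r = 0.165.
D_1 = 6.7562
D_2 = 8.0081
D_3 = 9.4920
D_4 = 10.3938
D_5 = 11.3812
D_6 = 12.4624
D_7 = 13.6463
TV_7 = 14.2058/(0.165−0.041) = 114.5632
P₀ = Σ Dₜ/(1+r)ᵗ + TV_7/(1+r)^7 = 77.6525

R$77.65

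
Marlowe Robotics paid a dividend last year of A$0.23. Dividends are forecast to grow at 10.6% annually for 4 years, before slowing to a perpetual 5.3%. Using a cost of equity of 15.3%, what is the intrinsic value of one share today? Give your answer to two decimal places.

Two-stage DDM. Project D₁…D_4 at 0.106, terminal growth 0.053, discount at r = 0.153.
D_1 = 0.2544
D_2 = 0.2813
D_3 = 0.3112
D_4 = 0.3442
Terminal value at t=4: TV = D_5/(r−g) = 0.3624/(0.153−0.053) = 3.6239
P₀ = 0.2544/(1+0.153)^1 + 0.2813/(1+0.153)^2 + 0.3112/(1+0.153)^3 + 0.3442/(1+0.153)^4 + 3.6239/(1+0.153)^4 = 2.8805

A$2.88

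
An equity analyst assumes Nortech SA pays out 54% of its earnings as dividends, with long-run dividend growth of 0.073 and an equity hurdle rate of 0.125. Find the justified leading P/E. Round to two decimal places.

Justified leading P/E = b/(r−g) = 0.54/(0.125−0.073) = 10.3846

10.38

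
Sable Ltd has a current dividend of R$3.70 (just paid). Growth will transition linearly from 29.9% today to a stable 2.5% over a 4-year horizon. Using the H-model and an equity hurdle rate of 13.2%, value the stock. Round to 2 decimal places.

H-model: P₀ = D₀[(1+g_L) + H(g_S−g_L)]/(r−g_L), with H = 4/2 = 2.
P₀ = 3.70 × [(1+0.025) + 2×(0.299−0.025)] / (0.132−0.025)
   = 3.70 × 1.5730 / 0.107 = 54.3935

R$54.39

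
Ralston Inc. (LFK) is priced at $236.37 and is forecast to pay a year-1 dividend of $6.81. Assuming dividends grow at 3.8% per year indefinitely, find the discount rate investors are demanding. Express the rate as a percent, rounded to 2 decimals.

Rearranging the constant-growth DDM: r = D₁/P₀ + g.
r = 6.8100 / 236.37 + 0.038 = 0.02881 + 0.038 = 0.06681

6.68%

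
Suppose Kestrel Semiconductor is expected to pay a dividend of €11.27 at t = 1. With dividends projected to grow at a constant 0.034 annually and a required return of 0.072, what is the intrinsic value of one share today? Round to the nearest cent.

€296.58

Gordon growth model: P₀ = D₁/(r − g), with D₁ = 11.27 given directly.
P₀ = 11.2700 / (0.072 − 0.034) = 11.2700 / 0.038 = 296.5789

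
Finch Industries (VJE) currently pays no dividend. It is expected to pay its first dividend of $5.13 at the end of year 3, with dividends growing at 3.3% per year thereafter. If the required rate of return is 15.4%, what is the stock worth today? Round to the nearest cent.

$31.84

Deferred-dividend DDM. At t=2 the remaining stream is a growing perpetuity with first payment D_3 = 5.13.
V_2 = D_3/(r−g) = 5.13/(0.154−0.033) = 42.3967
P₀ = V_2/(1+r)^2 = 42.3967/(1+0.154)^2 = 31.8361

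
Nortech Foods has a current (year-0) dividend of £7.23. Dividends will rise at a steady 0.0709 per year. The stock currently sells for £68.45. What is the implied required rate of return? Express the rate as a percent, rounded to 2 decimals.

Rearranging the constant-growth DDM: r = D₁/P₀ + g.
D₁ = 7.23 × (1 + 0.0709) = 7.7426.
r = 7.7426 / 68.45 + 0.0709 = 0.11311 + 0.0709 = 0.18401

18.40%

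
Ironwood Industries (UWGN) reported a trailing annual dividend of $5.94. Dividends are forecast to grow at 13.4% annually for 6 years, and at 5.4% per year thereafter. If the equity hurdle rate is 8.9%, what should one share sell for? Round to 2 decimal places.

$269.24

Two-stage DDM. Project D₁…D_6 at 0.134, terminal growth 0.054, discount at r = 0.089.
D_1 = 6.7360
D_2 = 7.6386
D_3 = 8.6621
D_4 = 9.8229
D_5 = 11.1391
D_6 = 12.6318
Terminal value at t=6: TV = D_7/(r−g) = 13.3139/(0.089−0.054) = 380.3972
P₀ = 6.7360/(1+0.089)^1 + 7.6386/(1+0.089)^2 + 8.6621/(1+0.089)^3 + 9.8229/(1+0.089)^4 + 11.1391/(1+0.089)^5 + 12.6318/(1+0.089)^6 + 380.3972/(1+0.089)^6 = 269.2356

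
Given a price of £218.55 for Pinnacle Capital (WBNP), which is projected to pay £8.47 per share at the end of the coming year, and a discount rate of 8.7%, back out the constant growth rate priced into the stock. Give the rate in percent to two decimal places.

From P₀ = D₁/(r − g), the implied growth is g = r − D₁/P₀.
g = 0.087 − 8.47/218.55 = 0.087 − 0.03876 = 0.04824

4.82%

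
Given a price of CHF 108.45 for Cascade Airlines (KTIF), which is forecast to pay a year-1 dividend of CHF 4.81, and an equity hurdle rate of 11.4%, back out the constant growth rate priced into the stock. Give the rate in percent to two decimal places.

From P₀ = D₁/(r − g), the implied growth is g = r − D₁/P₀.
g = 0.114 − 4.81/108.45 = 0.114 − 0.04435 = 0.06965

6.96%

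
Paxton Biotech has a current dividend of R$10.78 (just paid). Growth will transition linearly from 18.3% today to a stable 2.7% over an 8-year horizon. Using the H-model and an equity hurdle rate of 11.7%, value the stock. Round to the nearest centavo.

R$197.75

H-model: P₀ = D₀[(1+g_L) + H(g_S−g_L)]/(r−g_L), with H = 8/2 = 4.
P₀ = 10.78 × [(1+0.027) + 4×(0.183−0.027)] / (0.117−0.027)
   = 10.78 × 1.6510 / 0.09 = 197.7531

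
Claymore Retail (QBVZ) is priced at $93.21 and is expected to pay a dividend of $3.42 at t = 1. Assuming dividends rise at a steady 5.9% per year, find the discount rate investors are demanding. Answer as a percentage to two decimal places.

9.57%

Rearranging the constant-growth DDM: r = D₁/P₀ + g.
r = 3.4200 / 93.21 + 0.059 = 0.03669 + 0.059 = 0.09569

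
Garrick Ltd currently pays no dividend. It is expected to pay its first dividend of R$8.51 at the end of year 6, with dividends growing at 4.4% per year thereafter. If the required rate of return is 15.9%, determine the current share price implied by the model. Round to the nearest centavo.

R$35.38

Deferred-dividend DDM. At t=5 the remaining stream is a growing perpetuity with first payment D_6 = 8.51.
V_5 = D_6/(r−g) = 8.51/(0.159−0.044) = 74.0000
P₀ = V_5/(1+r)^5 = 74.0000/(1+0.159)^5 = 35.3846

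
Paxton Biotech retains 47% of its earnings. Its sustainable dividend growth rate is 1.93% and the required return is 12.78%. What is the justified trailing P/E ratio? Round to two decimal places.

4.98

Payout ratio b = 1 − 0.47 = 0.53.
Justified trailing P/E = b(1+g)/(r−g) = 0.53×(1+0.0193)/(0.1278−0.0193) = 4.9791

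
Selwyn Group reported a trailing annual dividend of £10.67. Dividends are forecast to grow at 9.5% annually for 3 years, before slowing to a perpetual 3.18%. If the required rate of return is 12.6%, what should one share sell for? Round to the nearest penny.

£137.76

Two-stage DDM. Project D₁…D_3 at 0.095, terminal growth 0.0318, discount at r = 0.126.
D_1 = 11.6837
D_2 = 12.7936
D_3 = 14.0090
Terminal value at t=3: TV = D_4/(r−g) = 14.4545/(0.126−0.0318) = 153.4445
P₀ = 11.6837/(1+0.126)^1 + 12.7936/(1+0.126)^2 + 14.0090/(1+0.126)^3 + 153.4445/(1+0.126)^3 = 137.7617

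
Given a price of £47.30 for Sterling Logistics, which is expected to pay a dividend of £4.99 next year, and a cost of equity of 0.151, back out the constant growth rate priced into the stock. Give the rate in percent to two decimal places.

4.55%

From P₀ = D₁/(r − g), the implied growth is g = r − D₁/P₀.
g = 0.151 − 4.99/47.30 = 0.151 − 0.10550 = 0.04550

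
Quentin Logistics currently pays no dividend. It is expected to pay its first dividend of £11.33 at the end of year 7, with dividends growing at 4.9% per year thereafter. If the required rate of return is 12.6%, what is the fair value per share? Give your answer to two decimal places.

Deferred-dividend DDM. At t=6 the remaining stream is a growing perpetuity with first payment D_7 = 11.33.
V_6 = D_7/(r−g) = 11.33/(0.126−0.049) = 147.1429
P₀ = V_6/(1+r)^6 = 147.1429/(1+0.126)^6 = 72.1953

£72.20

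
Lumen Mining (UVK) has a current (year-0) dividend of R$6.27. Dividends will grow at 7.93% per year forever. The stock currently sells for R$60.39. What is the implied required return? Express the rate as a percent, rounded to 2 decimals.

19.14%

Rearranging the constant-growth DDM: r = D₁/P₀ + g.
D₁ = 6.27 × (1 + 0.0793) = 6.7672.
r = 6.7672 / 60.39 + 0.0793 = 0.11206 + 0.0793 = 0.19136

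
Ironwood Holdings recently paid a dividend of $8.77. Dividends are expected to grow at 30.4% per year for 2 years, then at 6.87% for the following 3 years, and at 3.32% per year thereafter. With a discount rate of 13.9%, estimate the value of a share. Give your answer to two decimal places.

$144.66

Three-stage DDM. Project D₁…D_5; terminal Gordon value at t=5 with g = 0.0332; discount at r = 0.139.
D_1 = 11.4361
D_2 = 14.9126
D_3 = 15.9371
D_4 = 17.0320
D_5 = 18.2021
TV_5 = 18.8064/(0.139−0.0332) = 177.7546
P₀ = Σ Dₜ/(1+r)ᵗ + TV_5/(1+r)^5 = 144.6620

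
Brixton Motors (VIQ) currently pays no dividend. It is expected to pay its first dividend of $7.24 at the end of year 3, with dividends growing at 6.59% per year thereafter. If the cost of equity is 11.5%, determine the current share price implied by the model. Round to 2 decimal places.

$118.61

Deferred-dividend DDM. At t=2 the remaining stream is a growing perpetuity with first payment D_3 = 7.24.
V_2 = D_3/(r−g) = 7.24/(0.115−0.0659) = 147.4542
P₀ = V_2/(1+r)^2 = 147.4542/(1+0.115)^2 = 118.6062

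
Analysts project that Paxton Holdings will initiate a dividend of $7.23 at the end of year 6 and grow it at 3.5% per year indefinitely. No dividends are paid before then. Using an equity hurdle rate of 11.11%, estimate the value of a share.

$56.10

Deferred-dividend DDM. At t=5 the remaining stream is a growing perpetuity with first payment D_6 = 7.23.
V_5 = D_6/(r−g) = 7.23/(0.1111−0.035) = 95.0066
P₀ = V_5/(1+r)^5 = 95.0066/(1+0.1111)^5 = 56.1032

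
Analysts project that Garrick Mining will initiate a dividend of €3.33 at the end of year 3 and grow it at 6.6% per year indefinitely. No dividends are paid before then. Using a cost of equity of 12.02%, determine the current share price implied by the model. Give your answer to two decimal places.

€48.96

Deferred-dividend DDM. At t=2 the remaining stream is a growing perpetuity with first payment D_3 = 3.33.
V_2 = D_3/(r−g) = 3.33/(0.1202−0.066) = 61.4391
P₀ = V_2/(1+r)^2 = 61.4391/(1+0.1202)^2 = 48.9614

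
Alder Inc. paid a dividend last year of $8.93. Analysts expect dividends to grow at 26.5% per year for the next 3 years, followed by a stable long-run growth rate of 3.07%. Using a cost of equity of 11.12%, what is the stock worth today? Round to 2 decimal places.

$203.60

Two-stage DDM. Project D₁…D_3 at 0.265, terminal growth 0.0307, discount at r = 0.1112.
D_1 = 11.2965
D_2 = 14.2900
D_3 = 18.0769
Terminal value at t=3: TV = D_4/(r−g) = 18.6318/(0.1112−0.0307) = 231.4512
P₀ = 11.2965/(1+0.1112)^1 + 14.2900/(1+0.1112)^2 + 18.0769/(1+0.1112)^3 + 231.4512/(1+0.1112)^3 = 203.6014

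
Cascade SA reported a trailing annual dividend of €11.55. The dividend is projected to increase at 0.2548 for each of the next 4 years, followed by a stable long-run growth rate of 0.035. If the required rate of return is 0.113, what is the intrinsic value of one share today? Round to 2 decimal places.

€310.51

Two-stage DDM. Project D₁…D_4 at 0.2548, terminal growth 0.035, discount at r = 0.113.
D_1 = 14.4929
D_2 = 18.1857
D_3 = 22.8195
D_4 = 28.6339
Terminal value at t=4: TV = D_5/(r−g) = 29.6361/(0.113−0.035) = 379.9494
P₀ = 14.4929/(1+0.113)^1 + 18.1857/(1+0.113)^2 + 22.8195/(1+0.113)^3 + 28.6339/(1+0.113)^4 + 379.9494/(1+0.113)^4 = 310.5092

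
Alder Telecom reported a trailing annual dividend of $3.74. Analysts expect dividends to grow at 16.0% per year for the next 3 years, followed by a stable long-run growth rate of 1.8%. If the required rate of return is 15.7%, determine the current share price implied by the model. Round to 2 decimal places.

Two-stage DDM. Project D₁…D_3 at 0.16, terminal growth 0.018, discount at r = 0.157.
D_1 = 4.3384
D_2 = 5.0325
D_3 = 5.8378
Terminal value at t=3: TV = D_4/(r−g) = 5.9428/(0.157−0.018) = 42.7542
P₀ = 4.3384/(1+0.157)^1 + 5.0325/(1+0.157)^2 + 5.8378/(1+0.157)^3 + 42.7542/(1+0.157)^3 = 38.8827

$38.88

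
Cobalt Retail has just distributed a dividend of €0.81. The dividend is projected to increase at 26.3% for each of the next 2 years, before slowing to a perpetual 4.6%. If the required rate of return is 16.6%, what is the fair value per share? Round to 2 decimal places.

€10.11

Two-stage DDM. Project D₁…D_2 at 0.263, terminal growth 0.046, discount at r = 0.166.
D_1 = 1.0230
D_2 = 1.2921
Terminal value at t=2: TV = D_3/(r−g) = 1.3515/(0.166−0.046) = 11.2627
P₀ = 1.0230/(1+0.166)^1 + 1.2921/(1+0.166)^2 + 11.2627/(1+0.166)^2 = 10.1119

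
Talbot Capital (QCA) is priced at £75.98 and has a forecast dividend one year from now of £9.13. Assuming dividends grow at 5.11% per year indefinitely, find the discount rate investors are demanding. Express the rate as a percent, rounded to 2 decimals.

17.13%

Rearranging the constant-growth DDM: r = D₁/P₀ + g.
r = 9.1300 / 75.98 + 0.0511 = 0.12016 + 0.0511 = 0.17126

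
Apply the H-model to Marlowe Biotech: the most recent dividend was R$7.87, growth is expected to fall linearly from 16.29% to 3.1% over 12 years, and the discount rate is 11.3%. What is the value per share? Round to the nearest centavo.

R$174.91

H-model: P₀ = D₀[(1+g_L) + H(g_S−g_L)]/(r−g_L), with H = 12/2 = 6.
P₀ = 7.87 × [(1+0.031) + 6×(0.1629−0.031)] / (0.113−0.031)
   = 7.87 × 1.8224 / 0.082 = 174.9060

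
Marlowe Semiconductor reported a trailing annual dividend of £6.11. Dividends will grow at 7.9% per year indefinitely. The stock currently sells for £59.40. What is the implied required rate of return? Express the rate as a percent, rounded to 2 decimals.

Rearranging the constant-growth DDM: r = D₁/P₀ + g.
D₁ = 6.11 × (1 + 0.079) = 6.5927.
r = 6.5927 / 59.40 + 0.079 = 0.11099 + 0.079 = 0.18999

19.00%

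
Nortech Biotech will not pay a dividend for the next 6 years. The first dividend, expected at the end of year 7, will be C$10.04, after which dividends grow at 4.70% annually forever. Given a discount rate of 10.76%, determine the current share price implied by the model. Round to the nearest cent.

Deferred-dividend DDM. At t=6 the remaining stream is a growing perpetuity with first payment D_7 = 10.04.
V_6 = D_7/(r−g) = 10.04/(0.1076−0.047) = 165.6766
P₀ = V_6/(1+r)^6 = 165.6766/(1+0.1076)^6 = 89.7353

C$89.74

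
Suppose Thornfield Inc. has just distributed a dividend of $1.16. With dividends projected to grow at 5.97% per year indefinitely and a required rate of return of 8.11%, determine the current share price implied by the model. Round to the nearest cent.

Gordon growth model: P₀ = D₁/(r − g). D₁ = 1.16 × (1 + 0.0597) = 1.2293.
P₀ = 1.2293 / (0.0811 − 0.0597) = 1.2293 / 0.0214 = 57.4417

$57.44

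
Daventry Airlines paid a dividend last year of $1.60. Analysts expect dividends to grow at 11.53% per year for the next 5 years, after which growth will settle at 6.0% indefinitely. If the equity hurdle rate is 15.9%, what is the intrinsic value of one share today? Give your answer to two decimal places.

$21.28

Two-stage DDM. Project D₁…D_5 at 0.1153, terminal growth 0.06, discount at r = 0.159.
D_1 = 1.7845
D_2 = 1.9902
D_3 = 2.2197
D_4 = 2.4756
D_5 = 2.7611
Terminal value at t=5: TV = D_6/(r−g) = 2.9267/(0.159−0.06) = 29.5630
P₀ = 1.7845/(1+0.159)^1 + 1.9902/(1+0.159)^2 + 2.2197/(1+0.159)^3 + 2.4756/(1+0.159)^4 + 2.7611/(1+0.159)^5 + 29.5630/(1+0.159)^5 = 21.2755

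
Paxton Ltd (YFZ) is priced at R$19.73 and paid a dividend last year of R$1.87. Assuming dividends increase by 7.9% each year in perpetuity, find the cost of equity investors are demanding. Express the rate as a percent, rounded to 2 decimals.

Rearranging the constant-growth DDM: r = D₁/P₀ + g.
D₁ = 1.87 × (1 + 0.079) = 2.0177.
r = 2.0177 / 19.73 + 0.079 = 0.10227 + 0.079 = 0.18127

18.13%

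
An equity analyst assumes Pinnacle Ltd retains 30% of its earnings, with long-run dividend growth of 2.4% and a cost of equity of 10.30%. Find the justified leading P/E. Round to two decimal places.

8.86

Payout ratio b = 1 − 0.30 = 0.70.
Justified leading P/E = b/(r−g) = 0.70/(0.103−0.024) = 8.8608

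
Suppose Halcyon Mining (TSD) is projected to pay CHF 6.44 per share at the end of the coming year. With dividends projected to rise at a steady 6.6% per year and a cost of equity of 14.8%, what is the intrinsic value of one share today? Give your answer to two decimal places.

Gordon growth model: P₀ = D₁/(r − g), with D₁ = 6.44 given directly.
P₀ = 6.4400 / (0.148 − 0.066) = 6.4400 / 0.082 = 78.5366

CHF 78.54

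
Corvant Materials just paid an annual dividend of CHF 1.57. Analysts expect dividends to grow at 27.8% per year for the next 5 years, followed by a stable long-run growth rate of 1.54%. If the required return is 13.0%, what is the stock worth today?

Two-stage DDM. Project D₁…D_5 at 0.278, terminal growth 0.0154, discount at r = 0.13.
D_1 = 2.0065
D_2 = 2.5643
D_3 = 3.2771
D_4 = 4.1882
D_5 = 5.3525
Terminal value at t=5: TV = D_6/(r−g) = 5.4349/(0.13−0.0154) = 47.4249
P₀ = 2.0065/(1+0.13)^1 + 2.5643/(1+0.13)^2 + 3.2771/(1+0.13)^3 + 4.1882/(1+0.13)^4 + 5.3525/(1+0.13)^5 + 47.4249/(1+0.13)^5 = 37.2691

CHF 37.27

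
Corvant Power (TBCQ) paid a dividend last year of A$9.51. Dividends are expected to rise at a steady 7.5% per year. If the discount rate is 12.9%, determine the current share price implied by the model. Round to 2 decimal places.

Gordon growth model: P₀ = D₁/(r − g). D₁ = 9.51 × (1 + 0.075) = 10.2233.
P₀ = 10.2233 / (0.129 − 0.075) = 10.2233 / 0.054 = 189.3194

A$189.32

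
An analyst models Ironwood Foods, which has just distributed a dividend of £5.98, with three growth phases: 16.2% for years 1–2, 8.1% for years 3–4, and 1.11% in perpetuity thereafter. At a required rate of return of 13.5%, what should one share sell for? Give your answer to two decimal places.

£70.44

Three-stage DDM. Project D₁…D_4; terminal Gordon value at t=4 with g = 0.0111; discount at r = 0.135.
D_1 = 6.9488
D_2 = 8.0745
D_3 = 8.7285
D_4 = 9.4355
TV_4 = 9.5402/(0.135−0.0111) = 76.9995
P₀ = Σ Dₜ/(1+r)ᵗ + TV_4/(1+r)^4 = 70.4440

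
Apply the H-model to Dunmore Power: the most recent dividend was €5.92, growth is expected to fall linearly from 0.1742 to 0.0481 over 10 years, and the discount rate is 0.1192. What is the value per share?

H-model: P₀ = D₀[(1+g_L) + H(g_S−g_L)]/(r−g_L), with H = 10/2 = 5.
P₀ = 5.92 × [(1+0.0481) + 5×(0.1742−0.0481)] / (0.1192−0.0481)
   = 5.92 × 1.6786 / 0.0711 = 139.7653

€139.77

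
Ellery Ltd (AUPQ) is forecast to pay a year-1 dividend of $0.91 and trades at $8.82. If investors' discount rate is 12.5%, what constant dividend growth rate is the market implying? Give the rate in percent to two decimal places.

2.18%

From P₀ = D₁/(r − g), the implied growth is g = r − D₁/P₀.
g = 0.125 − 0.91/8.82 = 0.125 − 0.10317 = 0.02183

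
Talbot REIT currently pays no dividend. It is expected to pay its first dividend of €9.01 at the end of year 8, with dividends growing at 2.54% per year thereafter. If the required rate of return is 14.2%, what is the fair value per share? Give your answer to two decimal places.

Deferred-dividend DDM. At t=7 the remaining stream is a growing perpetuity with first payment D_8 = 9.01.
V_7 = D_8/(r−g) = 9.01/(0.142−0.0254) = 77.2727
P₀ = V_7/(1+r)^7 = 77.2727/(1+0.142)^7 = 30.5045

€30.50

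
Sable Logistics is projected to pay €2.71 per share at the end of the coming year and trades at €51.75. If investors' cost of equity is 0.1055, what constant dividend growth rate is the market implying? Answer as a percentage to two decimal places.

5.31%

From P₀ = D₁/(r − g), the implied growth is g = r − D₁/P₀.
g = 0.1055 − 2.71/51.75 = 0.1055 − 0.05237 = 0.05313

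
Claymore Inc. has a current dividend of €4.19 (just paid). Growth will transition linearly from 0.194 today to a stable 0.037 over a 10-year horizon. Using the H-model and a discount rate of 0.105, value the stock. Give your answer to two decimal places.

€112.27

H-model: P₀ = D₀[(1+g_L) + H(g_S−g_L)]/(r−g_L), with H = 10/2 = 5.
P₀ = 4.19 × [(1+0.037) + 5×(0.194−0.037)] / (0.105−0.037)
   = 4.19 × 1.8220 / 0.068 = 112.2674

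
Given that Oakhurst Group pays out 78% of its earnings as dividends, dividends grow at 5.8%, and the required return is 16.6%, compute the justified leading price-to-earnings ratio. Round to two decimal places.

Justified leading P/E = b/(r−g) = 0.78/(0.166−0.058) = 7.2222

7.22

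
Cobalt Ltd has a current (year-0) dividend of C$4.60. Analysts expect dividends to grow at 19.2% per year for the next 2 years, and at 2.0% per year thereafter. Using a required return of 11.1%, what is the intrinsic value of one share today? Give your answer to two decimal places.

Two-stage DDM. Project D₁…D_2 at 0.192, terminal growth 0.02, discount at r = 0.111.
D_1 = 5.4832
D_2 = 6.5360
Terminal value at t=2: TV = D_3/(r−g) = 6.6667/(0.111−0.02) = 73.2604
P₀ = 5.4832/(1+0.111)^1 + 6.5360/(1+0.111)^2 + 73.2604/(1+0.111)^2 = 69.5833

C$69.58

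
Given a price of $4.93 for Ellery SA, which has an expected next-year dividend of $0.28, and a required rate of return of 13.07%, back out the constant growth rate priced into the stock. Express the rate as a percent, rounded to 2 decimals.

From P₀ = D₁/(r − g), the implied growth is g = r − D₁/P₀.
g = 0.1307 − 0.28/4.93 = 0.1307 − 0.05680 = 0.07390

7.39%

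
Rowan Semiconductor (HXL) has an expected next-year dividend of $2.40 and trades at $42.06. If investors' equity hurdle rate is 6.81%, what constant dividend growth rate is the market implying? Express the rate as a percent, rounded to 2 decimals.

From P₀ = D₁/(r − g), the implied growth is g = r − D₁/P₀.
g = 0.0681 − 2.40/42.06 = 0.0681 − 0.05706 = 0.01104

1.10%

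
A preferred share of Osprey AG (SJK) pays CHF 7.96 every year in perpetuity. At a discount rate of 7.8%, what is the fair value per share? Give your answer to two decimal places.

Zero-growth DDM (perpetuity): P₀ = D/r = 7.96 / 0.078 = 102.0513

CHF 102.05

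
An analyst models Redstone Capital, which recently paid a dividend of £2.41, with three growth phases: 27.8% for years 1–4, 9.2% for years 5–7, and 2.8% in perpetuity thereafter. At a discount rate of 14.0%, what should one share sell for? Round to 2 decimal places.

Three-stage DDM. Project D₁…D_7; terminal Gordon value at t=7 with g = 0.028; discount at r = 0.14.
D_1 = 3.0800
D_2 = 3.9362
D_3 = 5.0305
D_4 = 6.4290
D_5 = 7.0204
D_6 = 7.6663
D_7 = 8.3716
TV_7 = 8.6060/(0.14−0.028) = 76.8393
P₀ = Σ Dₜ/(1+r)ᵗ + TV_7/(1+r)^7 = 54.1247

£54.12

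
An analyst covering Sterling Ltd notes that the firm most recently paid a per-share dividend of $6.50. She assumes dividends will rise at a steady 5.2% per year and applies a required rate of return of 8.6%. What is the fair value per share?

$201.12

Gordon growth model: P₀ = D₁/(r − g). D₁ = 6.50 × (1 + 0.052) = 6.8380.
P₀ = 6.8380 / (0.086 − 0.052) = 6.8380 / 0.034 = 201.1176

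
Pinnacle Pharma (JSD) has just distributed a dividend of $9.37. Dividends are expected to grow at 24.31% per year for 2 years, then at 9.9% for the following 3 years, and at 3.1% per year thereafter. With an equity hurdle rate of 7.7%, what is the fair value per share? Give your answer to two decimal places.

Three-stage DDM. Project D₁…D_5; terminal Gordon value at t=5 with g = 0.031; discount at r = 0.077.
D_1 = 11.6478
D_2 = 14.4794
D_3 = 15.9129
D_4 = 17.4883
D_5 = 19.2196
TV_5 = 19.8154/(0.077−0.031) = 430.7702
P₀ = Σ Dₜ/(1+r)ᵗ + TV_5/(1+r)^5 = 359.5791

$359.58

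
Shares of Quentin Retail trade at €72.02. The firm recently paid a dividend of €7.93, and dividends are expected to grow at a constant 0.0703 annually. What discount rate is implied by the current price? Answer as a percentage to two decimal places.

18.81%

Rearranging the constant-growth DDM: r = D₁/P₀ + g.
D₁ = 7.93 × (1 + 0.0703) = 8.4875.
r = 8.4875 / 72.02 + 0.0703 = 0.11785 + 0.0703 = 0.18815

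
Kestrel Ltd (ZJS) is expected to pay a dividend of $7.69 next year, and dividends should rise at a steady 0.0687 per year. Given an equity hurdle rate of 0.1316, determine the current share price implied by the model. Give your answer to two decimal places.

Gordon growth model: P₀ = D₁/(r − g), with D₁ = 7.69 given directly.
P₀ = 7.6900 / (0.1316 − 0.0687) = 7.6900 / 0.0629 = 122.2576

$122.26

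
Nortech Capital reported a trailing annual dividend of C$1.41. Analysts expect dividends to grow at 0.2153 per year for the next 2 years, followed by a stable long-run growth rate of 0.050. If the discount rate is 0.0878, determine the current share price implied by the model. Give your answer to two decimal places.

C$52.22

Two-stage DDM. Project D₁…D_2 at 0.2153, terminal growth 0.05, discount at r = 0.0878.
D_1 = 1.7136
D_2 = 2.0825
Terminal value at t=2: TV = D_3/(r−g) = 2.1866/(0.0878−0.05) = 57.8474
P₀ = 1.7136/(1+0.0878)^1 + 2.0825/(1+0.0878)^2 + 57.8474/(1+0.0878)^2 = 52.2213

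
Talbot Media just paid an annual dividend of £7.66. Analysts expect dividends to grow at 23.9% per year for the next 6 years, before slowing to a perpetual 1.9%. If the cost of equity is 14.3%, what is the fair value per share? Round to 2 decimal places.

£163.65

Two-stage DDM. Project D₁…D_6 at 0.239, terminal growth 0.019, discount at r = 0.143.
D_1 = 9.4907
D_2 = 11.7590
D_3 = 14.5694
D_4 = 18.0515
D_5 = 22.3658
D_6 = 27.7113
Terminal value at t=6: TV = D_7/(r−g) = 28.2378/(0.143−0.019) = 227.7242
P₀ = 9.4907/(1+0.143)^1 + 11.7590/(1+0.143)^2 + 14.5694/(1+0.143)^3 + 18.0515/(1+0.143)^4 + 22.3658/(1+0.143)^5 + 27.7113/(1+0.143)^6 + 227.7242/(1+0.143)^6 = 163.6538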